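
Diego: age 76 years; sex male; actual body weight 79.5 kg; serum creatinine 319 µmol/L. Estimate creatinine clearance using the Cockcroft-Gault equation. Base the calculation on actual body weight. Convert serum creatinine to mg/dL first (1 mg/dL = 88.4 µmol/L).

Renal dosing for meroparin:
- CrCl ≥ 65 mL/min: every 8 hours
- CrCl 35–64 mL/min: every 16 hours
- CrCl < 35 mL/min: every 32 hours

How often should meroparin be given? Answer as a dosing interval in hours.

SCr = 319 / 88.4 = 3.609 mg/dL
CrCl = (140 − 76) × 79.5 / (72 × 3.609) = 5088.0 / 259.85 ≈ 19.6 mL/min
CrCl ≈ 20 mL/min → bracket < 35 mL/min → every 32 hours.

every 32 hours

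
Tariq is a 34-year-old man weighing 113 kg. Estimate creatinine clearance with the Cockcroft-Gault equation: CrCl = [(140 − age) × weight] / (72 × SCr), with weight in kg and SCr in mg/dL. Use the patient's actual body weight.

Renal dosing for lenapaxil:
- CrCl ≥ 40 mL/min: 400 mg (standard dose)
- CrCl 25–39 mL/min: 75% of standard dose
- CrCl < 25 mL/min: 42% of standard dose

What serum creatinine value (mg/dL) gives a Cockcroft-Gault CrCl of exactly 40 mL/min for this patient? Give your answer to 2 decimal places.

Standard dose requires CrCl ≥ 40 mL/min.
Set (140 − 34) × 113 / (72 × SCr) = 40
SCr = (140 − 34) × 113 / (72 × 40) = 4.159 mg/dL

4.16 mg/dL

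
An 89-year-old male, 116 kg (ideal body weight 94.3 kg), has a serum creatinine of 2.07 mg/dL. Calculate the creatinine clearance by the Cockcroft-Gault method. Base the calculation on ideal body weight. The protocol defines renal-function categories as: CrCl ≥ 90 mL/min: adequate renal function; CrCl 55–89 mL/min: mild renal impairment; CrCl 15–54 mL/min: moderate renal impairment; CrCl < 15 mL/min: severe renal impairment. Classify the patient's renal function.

CrCl = (140 − 89) × 94.3 / (72 × 2.07) = 4809.3 / 149.04 ≈ 32.3 mL/min
32 mL/min falls in the 'moderate renal impairment' range.

moderate renal impairment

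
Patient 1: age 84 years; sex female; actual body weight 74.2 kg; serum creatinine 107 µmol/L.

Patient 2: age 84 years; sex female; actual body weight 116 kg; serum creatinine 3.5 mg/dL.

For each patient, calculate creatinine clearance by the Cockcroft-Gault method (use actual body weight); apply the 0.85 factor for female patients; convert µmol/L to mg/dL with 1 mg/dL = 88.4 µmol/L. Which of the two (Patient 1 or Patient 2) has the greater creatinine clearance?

Patient 1

Patient 1: SCr = 107 / 88.4 = 1.21 mg/dL
Patient 1: CrCl = (140 − 84) × 74.2 / (72 × 1.21) × 0.85 = 4155.2 / 87.12 × 0.85 ≈ 40.5 mL/min
Patient 2: CrCl = (140 − 84) × 116 / (72 × 3.5) × 0.85 = 6496.0 / 252.00 × 0.85 ≈ 21.9 mL/min
40.5 vs 21.9 mL/min → Patient 1 is higher.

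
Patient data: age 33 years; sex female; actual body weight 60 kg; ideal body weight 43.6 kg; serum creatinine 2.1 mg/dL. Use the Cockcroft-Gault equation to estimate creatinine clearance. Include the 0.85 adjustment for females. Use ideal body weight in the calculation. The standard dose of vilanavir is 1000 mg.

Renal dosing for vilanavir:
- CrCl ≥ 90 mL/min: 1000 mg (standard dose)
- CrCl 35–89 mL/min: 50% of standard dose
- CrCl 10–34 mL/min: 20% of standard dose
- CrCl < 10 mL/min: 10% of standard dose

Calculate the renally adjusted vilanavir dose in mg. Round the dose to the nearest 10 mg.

200 mg

CrCl = (140 − 33) × 43.6 / (72 × 2.1) × 0.85 = 4665.2 / 151.20 × 0.85 ≈ 26.2 mL/min
CrCl ≈ 26 mL/min → bracket 10–34 mL/min.
20% of 1000 mg = 200 mg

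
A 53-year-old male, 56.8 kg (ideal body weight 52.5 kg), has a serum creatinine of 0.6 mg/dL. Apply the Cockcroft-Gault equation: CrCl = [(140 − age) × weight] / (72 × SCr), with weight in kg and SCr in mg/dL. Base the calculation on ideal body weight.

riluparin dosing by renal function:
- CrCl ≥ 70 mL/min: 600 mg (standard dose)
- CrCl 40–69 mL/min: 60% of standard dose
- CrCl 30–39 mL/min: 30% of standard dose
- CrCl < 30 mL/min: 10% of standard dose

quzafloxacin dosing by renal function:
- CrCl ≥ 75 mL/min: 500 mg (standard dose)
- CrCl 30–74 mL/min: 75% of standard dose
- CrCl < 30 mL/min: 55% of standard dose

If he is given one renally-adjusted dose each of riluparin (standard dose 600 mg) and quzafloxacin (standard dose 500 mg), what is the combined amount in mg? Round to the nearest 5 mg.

1100 mg

CrCl = (140 − 53) × 52.5 / (72 × 0.6) = 4567.5 / 43.20 ≈ 105.7 mL/min
CrCl ≈ 106 mL/min.
riluparin: ≥ 70 mL/min → 100% of 600 mg = 600 mg.
quzafloxacin: ≥ 75 mL/min → 100% of 500 mg = 500 mg.
Total = 600 + 500 = 1100 mg.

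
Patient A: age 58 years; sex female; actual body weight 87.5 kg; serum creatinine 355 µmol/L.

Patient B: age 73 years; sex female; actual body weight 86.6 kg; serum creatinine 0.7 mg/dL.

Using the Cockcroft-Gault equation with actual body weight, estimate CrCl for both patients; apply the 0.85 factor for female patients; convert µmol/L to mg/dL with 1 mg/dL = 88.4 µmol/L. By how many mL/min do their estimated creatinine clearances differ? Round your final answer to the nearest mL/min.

77 mL/min

Patient A: SCr = 355 / 88.4 = 4.016 mg/dL
Patient A: CrCl = (140 − 58) × 87.5 / (72 × 4.016) × 0.85 = 7175.0 / 289.15 × 0.85 ≈ 21.1 mL/min
Patient B: CrCl = (140 − 73) × 86.6 / (72 × 0.7) × 0.85 = 5802.2 / 50.40 × 0.85 ≈ 97.9 mL/min
|21.1 − 97.9| = 76.8 mL/min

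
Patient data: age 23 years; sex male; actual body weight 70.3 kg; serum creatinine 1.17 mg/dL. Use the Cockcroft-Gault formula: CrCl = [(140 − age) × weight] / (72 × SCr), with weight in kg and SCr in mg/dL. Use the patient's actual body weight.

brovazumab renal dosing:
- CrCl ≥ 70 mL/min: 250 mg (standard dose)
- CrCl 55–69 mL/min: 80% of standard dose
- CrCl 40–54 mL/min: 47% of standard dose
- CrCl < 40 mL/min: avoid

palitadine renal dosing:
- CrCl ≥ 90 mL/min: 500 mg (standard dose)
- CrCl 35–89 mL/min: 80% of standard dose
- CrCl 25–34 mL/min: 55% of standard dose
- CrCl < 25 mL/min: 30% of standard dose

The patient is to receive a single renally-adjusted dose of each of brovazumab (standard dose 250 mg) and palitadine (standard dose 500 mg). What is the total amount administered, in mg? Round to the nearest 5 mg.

750 mg

CrCl = (140 − 23) × 70.3 / (72 × 1.17) = 8225.1 / 84.24 ≈ 97.6 mL/min
CrCl ≈ 98 mL/min.
brovazumab: ≥ 70 mL/min → 100% of 250 mg = 250 mg.
palitadine: ≥ 90 mL/min → 100% of 500 mg = 500 mg.
Total = 250 + 500 = 750 mg.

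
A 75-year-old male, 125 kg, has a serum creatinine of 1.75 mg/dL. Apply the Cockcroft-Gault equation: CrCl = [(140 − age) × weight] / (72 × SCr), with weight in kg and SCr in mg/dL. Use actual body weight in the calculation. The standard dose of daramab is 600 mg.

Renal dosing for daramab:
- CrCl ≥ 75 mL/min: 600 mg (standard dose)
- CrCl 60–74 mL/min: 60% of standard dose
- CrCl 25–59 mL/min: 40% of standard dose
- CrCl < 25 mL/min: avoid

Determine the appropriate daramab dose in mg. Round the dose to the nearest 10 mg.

CrCl = (140 − 75) × 125 / (72 × 1.75) = 8125.0 / 126.00 ≈ 64.5 mL/min
CrCl ≈ 64 mL/min → bracket 60–74 mL/min.
60% of 600 mg = 360 mg

360 mg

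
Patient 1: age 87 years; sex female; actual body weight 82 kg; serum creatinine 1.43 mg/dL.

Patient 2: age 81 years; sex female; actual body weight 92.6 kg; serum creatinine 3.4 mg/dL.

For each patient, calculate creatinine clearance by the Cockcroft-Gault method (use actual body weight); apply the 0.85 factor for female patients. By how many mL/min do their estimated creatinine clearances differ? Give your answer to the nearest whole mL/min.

17 mL/min

Patient 1: CrCl = (140 − 87) × 82 / (72 × 1.43) × 0.85 = 4346.0 / 102.96 × 0.85 ≈ 35.9 mL/min
Patient 2: CrCl = (140 − 81) × 92.6 / (72 × 3.4) × 0.85 = 5463.4 / 244.80 × 0.85 ≈ 19.0 mL/min
|35.9 − 19.0| = 16.9 mL/min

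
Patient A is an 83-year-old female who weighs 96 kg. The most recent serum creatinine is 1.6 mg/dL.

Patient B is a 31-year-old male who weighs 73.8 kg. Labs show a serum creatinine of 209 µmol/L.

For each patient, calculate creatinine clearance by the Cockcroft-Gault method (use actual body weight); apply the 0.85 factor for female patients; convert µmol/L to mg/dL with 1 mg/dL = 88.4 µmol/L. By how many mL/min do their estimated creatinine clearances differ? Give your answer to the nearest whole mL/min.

Patient A: CrCl = (140 − 83) × 96 / (72 × 1.6) × 0.85 = 5472.0 / 115.20 × 0.85 ≈ 40.4 mL/min
Patient B: SCr = 209 / 88.4 = 2.364 mg/dL
Patient B: CrCl = (140 − 31) × 73.8 / (72 × 2.364) = 8044.2 / 170.21 ≈ 47.3 mL/min
|40.4 − 47.3| = 6.9 mL/min

7 mL/min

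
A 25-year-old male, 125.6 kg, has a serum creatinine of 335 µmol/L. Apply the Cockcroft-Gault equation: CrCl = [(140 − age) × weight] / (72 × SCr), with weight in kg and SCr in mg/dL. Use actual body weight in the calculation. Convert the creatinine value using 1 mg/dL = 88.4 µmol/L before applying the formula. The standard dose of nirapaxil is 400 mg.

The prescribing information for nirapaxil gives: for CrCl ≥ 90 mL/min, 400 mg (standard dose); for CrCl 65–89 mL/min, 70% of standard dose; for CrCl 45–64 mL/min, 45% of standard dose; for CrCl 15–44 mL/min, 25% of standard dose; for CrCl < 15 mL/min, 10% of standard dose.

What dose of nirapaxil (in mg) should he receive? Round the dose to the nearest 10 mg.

SCr = 335 / 88.4 = 3.79 mg/dL
CrCl = (140 − 25) × 125.6 / (72 × 3.79) = 14444.0 / 272.88 ≈ 52.9 mL/min
CrCl ≈ 53 mL/min → bracket 45–64 mL/min.
45% of 400 mg = 180 mg

180 mg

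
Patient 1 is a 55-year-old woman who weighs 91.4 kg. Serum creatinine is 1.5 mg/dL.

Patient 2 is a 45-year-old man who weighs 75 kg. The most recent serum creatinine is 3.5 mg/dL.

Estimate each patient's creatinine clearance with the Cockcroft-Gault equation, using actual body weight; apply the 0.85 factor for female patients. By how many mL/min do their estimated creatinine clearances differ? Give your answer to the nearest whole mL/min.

33 mL/min

Patient 1: CrCl = (140 − 55) × 91.4 / (72 × 1.5) × 0.85 = 7769.0 / 108.00 × 0.85 ≈ 61.1 mL/min
Patient 2: CrCl = (140 − 45) × 75 / (72 × 3.5) = 7125.0 / 252.00 ≈ 28.3 mL/min
|61.1 − 28.3| = 32.8 mL/min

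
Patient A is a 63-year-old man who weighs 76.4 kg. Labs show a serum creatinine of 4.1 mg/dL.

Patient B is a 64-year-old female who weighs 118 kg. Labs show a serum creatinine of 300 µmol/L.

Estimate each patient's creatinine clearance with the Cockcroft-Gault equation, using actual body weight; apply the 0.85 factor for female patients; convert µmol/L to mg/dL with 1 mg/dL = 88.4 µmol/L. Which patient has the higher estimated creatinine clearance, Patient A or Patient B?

Patient B

Patient A: CrCl = (140 − 63) × 76.4 / (72 × 4.1) = 5882.8 / 295.20 ≈ 19.9 mL/min
Patient B: SCr = 300 / 88.4 = 3.394 mg/dL
Patient B: CrCl = (140 − 64) × 118 / (72 × 3.394) × 0.85 = 8968.0 / 244.37 × 0.85 ≈ 31.2 mL/min
19.9 vs 31.2 mL/min → Patient B is higher.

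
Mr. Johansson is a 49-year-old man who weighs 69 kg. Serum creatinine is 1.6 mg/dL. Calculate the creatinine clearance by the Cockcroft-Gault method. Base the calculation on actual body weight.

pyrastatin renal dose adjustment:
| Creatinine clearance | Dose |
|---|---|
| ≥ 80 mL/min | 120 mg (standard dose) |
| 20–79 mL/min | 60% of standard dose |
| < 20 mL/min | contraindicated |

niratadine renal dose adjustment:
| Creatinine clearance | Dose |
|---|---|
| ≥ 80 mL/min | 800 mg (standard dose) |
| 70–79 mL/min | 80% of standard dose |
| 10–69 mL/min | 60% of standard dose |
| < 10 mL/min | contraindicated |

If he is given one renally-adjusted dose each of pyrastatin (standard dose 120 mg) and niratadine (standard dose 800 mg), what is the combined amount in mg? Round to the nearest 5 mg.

550 mg

CrCl = (140 − 49) × 69 / (72 × 1.6) = 6279.0 / 115.20 ≈ 54.5 mL/min
CrCl ≈ 55 mL/min.
pyrastatin: 20–79 mL/min → 60% of 120 mg = 72 mg.
niratadine: 10–69 mL/min → 60% of 800 mg = 480 mg.
Total = 72 + 480 = 552 mg.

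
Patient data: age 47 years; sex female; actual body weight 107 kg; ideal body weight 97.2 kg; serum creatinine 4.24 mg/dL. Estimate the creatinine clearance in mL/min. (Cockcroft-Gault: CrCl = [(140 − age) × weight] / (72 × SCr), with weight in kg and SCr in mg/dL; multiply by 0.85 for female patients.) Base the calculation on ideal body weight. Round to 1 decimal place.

CrCl = (140 − 47) × 97.2 / (72 × 4.24) × 0.85 = 9039.6 / 305.28 × 0.85 ≈ 25.2 mL/min

25.2 mL/min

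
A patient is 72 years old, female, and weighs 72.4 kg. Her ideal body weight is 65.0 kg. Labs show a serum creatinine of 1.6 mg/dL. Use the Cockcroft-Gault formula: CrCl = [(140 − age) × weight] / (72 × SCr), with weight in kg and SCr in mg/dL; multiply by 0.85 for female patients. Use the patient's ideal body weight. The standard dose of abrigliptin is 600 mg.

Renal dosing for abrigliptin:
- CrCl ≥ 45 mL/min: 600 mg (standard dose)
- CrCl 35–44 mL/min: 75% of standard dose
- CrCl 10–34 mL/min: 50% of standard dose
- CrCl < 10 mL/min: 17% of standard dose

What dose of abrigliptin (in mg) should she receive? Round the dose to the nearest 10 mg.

300 mg

CrCl = (140 − 72) × 65 / (72 × 1.6) × 0.85 = 4420.0 / 115.20 × 0.85 ≈ 32.6 mL/min
CrCl ≈ 33 mL/min → bracket 10–34 mL/min.
50% of 600 mg = 300 mg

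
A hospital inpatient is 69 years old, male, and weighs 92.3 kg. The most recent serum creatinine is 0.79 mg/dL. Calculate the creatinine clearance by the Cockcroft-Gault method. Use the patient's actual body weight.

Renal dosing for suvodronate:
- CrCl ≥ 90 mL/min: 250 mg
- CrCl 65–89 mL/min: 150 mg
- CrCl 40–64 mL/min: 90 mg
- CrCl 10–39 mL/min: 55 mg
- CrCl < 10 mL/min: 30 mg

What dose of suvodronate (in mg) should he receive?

CrCl = (140 − 69) × 92.3 / (72 × 0.79) = 6553.3 / 56.88 ≈ 115.2 mL/min
CrCl ≈ 115 mL/min → bracket ≥ 90 mL/min.
Dose for this bracket: 250 mg.

250 mg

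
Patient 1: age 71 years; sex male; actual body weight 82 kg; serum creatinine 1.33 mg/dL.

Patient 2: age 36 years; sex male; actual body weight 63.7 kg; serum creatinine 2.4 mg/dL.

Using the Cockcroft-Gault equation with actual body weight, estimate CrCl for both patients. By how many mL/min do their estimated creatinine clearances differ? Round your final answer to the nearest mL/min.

21 mL/min

Patient 1: CrCl = (140 − 71) × 82 / (72 × 1.33) = 5658.0 / 95.76 ≈ 59.1 mL/min
Patient 2: CrCl = (140 − 36) × 63.7 / (72 × 2.4) = 6624.8 / 172.80 ≈ 38.3 mL/min
|59.1 − 38.3| = 20.8 mL/min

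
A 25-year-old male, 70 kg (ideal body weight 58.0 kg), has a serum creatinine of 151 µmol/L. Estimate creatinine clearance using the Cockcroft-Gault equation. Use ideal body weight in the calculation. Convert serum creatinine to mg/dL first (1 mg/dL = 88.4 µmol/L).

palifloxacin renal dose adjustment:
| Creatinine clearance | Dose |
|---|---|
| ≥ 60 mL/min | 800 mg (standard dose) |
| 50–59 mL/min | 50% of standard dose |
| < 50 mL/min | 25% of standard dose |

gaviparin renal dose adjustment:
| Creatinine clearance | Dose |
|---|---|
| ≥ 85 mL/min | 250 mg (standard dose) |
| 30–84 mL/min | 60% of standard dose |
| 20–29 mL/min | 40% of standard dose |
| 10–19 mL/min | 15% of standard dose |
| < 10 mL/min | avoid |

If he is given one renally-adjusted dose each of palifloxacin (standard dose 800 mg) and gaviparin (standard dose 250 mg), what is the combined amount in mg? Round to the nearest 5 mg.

550 mg

SCr = 151 / 88.4 = 1.708 mg/dL
CrCl = (140 − 25) × 58 / (72 × 1.708) = 6670.0 / 122.98 ≈ 54.2 mL/min
CrCl ≈ 54 mL/min.
palifloxacin: 50–59 mL/min → 50% of 800 mg = 400 mg.
gaviparin: 30–84 mL/min → 60% of 250 mg = 150 mg.
Total = 400 + 150 = 550 mg.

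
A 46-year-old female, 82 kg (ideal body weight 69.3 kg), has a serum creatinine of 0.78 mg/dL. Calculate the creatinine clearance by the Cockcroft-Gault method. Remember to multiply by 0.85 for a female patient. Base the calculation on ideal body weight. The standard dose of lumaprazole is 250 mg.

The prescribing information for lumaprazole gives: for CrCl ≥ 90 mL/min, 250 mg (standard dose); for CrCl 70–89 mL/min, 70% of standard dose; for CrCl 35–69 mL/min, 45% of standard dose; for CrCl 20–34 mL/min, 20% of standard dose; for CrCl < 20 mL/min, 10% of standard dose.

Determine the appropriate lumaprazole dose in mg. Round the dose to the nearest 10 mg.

250 mg

CrCl = (140 − 46) × 69.3 / (72 × 0.78) × 0.85 = 6514.2 / 56.16 × 0.85 ≈ 98.6 mL/min
CrCl ≈ 99 mL/min → bracket ≥ 90 mL/min.
100% of 250 mg = 250 mg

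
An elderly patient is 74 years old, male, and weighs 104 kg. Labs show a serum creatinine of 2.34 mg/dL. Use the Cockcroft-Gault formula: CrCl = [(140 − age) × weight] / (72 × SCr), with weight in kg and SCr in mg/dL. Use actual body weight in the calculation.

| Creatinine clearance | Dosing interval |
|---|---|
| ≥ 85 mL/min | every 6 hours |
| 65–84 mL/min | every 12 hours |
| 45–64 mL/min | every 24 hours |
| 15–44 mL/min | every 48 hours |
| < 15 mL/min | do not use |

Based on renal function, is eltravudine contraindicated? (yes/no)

no

CrCl = (140 − 74) × 104 / (72 × 2.34) = 6864.0 / 168.48 ≈ 40.7 mL/min
CrCl ≈ 41 mL/min, which is ≥ 15 mL/min.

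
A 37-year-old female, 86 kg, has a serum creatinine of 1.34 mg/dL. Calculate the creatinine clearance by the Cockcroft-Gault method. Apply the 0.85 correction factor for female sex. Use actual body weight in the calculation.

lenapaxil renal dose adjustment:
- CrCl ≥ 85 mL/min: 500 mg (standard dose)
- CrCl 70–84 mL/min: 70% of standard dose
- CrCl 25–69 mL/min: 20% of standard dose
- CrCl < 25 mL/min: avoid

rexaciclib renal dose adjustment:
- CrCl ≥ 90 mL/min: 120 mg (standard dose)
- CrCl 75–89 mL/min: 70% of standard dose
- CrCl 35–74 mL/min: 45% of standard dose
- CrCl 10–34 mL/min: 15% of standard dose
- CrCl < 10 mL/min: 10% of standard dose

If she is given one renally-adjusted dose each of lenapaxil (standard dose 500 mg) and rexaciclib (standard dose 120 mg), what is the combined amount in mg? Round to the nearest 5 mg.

CrCl = (140 − 37) × 86 / (72 × 1.34) × 0.85 = 8858.0 / 96.48 × 0.85 ≈ 78.0 mL/min
CrCl ≈ 78 mL/min.
lenapaxil: 70–84 mL/min → 70% of 500 mg = 350 mg.
rexaciclib: 75–89 mL/min → 70% of 120 mg = 84 mg.
Total = 350 + 84 = 434 mg.

435 mg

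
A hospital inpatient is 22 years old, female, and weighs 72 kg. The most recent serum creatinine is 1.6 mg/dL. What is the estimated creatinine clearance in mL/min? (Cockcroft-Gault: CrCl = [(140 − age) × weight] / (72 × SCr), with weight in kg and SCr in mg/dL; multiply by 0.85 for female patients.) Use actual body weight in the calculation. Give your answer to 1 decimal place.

62.7 mL/min

CrCl = (140 − 22) × 72 / (72 × 1.6) × 0.85 = 8496.0 / 115.20 × 0.85 ≈ 62.7 mL/min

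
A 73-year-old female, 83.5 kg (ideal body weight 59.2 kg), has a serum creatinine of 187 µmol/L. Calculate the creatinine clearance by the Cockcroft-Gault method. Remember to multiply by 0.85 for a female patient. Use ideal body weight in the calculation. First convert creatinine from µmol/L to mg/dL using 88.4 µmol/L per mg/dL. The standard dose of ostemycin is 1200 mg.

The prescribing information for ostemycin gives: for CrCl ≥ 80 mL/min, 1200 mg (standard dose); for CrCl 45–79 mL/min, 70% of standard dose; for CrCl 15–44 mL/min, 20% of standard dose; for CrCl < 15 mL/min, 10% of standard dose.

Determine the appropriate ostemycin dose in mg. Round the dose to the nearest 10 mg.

SCr = 187 / 88.4 = 2.115 mg/dL
CrCl = (140 − 73) × 59.2 / (72 × 2.115) × 0.85 = 3966.4 / 152.28 × 0.85 ≈ 22.1 mL/min
CrCl ≈ 22 mL/min → bracket 15–44 mL/min.
20% of 1200 mg = 240 mg

240 mg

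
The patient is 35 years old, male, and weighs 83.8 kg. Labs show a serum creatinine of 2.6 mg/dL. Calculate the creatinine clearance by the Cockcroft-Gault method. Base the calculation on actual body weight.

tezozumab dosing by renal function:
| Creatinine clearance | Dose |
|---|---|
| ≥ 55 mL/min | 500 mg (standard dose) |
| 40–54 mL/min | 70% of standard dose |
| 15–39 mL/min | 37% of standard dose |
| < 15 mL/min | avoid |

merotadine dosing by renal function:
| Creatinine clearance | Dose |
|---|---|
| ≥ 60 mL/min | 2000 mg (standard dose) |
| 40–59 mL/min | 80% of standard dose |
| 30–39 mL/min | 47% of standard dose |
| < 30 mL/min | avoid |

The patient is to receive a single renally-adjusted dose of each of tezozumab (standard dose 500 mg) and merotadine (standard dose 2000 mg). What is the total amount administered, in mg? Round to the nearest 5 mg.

1950 mg

CrCl = (140 − 35) × 83.8 / (72 × 2.6) = 8799.0 / 187.20 ≈ 47.0 mL/min
CrCl ≈ 47 mL/min.
tezozumab: 40–54 mL/min → 70% of 500 mg = 350 mg.
merotadine: 40–59 mL/min → 80% of 2000 mg = 1600 mg.
Total = 350 + 1600 = 1950 mg.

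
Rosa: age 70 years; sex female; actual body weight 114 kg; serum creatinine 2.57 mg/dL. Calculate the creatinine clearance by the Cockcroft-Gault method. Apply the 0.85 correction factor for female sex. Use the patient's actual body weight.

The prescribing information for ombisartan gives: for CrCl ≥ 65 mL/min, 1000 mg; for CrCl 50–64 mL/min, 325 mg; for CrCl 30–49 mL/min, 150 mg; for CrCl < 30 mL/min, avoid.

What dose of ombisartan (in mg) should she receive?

CrCl = (140 − 70) × 114 / (72 × 2.57) × 0.85 = 7980.0 / 185.04 × 0.85 ≈ 36.7 mL/min
CrCl ≈ 37 mL/min → bracket 30–49 mL/min.
Dose for this bracket: 150 mg.

150 mg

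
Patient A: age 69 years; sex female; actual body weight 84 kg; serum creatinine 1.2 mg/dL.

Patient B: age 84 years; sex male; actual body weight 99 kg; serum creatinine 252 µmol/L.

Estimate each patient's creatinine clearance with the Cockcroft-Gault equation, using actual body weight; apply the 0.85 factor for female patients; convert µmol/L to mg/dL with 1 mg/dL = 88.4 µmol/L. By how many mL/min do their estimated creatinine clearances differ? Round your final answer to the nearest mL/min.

Patient A: CrCl = (140 − 69) × 84 / (72 × 1.2) × 0.85 = 5964.0 / 86.40 × 0.85 ≈ 58.7 mL/min
Patient B: SCr = 252 / 88.4 = 2.851 mg/dL
Patient B: CrCl = (140 − 84) × 99 / (72 × 2.851) = 5544.0 / 205.27 ≈ 27.0 mL/min
|58.7 − 27.0| = 31.7 mL/min

32 mL/min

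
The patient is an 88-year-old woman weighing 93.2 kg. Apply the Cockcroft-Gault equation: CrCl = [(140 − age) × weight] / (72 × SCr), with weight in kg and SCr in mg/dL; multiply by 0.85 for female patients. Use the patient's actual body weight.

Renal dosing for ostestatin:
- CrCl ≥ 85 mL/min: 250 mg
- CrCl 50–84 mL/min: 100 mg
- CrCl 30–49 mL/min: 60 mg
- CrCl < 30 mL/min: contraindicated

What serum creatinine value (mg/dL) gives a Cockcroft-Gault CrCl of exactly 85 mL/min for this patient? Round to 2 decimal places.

0.67 mg/dL

Standard dose requires CrCl ≥ 85 mL/min.
Set (140 − 88) × 93.2 × 0.85 / (72 × SCr) = 85
SCr = (140 − 88) × 93.2 × 0.85 / (72 × 85) = 0.673 mg/dL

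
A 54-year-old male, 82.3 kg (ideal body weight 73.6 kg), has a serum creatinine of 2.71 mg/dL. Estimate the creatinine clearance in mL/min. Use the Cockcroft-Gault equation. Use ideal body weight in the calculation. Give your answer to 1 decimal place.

CrCl = (140 − 54) × 73.6 / (72 × 2.71) = 6329.6 / 195.12 ≈ 32.4 mL/min

32.4 mL/min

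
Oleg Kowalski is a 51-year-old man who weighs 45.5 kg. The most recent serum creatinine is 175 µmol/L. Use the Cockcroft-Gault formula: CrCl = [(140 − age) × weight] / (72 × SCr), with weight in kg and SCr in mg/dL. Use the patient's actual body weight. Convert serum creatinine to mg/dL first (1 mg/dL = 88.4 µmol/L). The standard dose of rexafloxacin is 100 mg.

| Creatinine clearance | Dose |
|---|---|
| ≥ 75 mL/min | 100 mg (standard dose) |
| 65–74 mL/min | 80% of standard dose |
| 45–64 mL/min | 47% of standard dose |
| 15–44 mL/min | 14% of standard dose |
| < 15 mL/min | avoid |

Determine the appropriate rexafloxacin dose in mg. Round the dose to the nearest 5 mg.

SCr = 175 / 88.4 = 1.98 mg/dL
CrCl = (140 − 51) × 45.5 / (72 × 1.98) = 4049.5 / 142.56 ≈ 28.4 mL/min
CrCl ≈ 28 mL/min → bracket 15–44 mL/min.
14% of 100 mg = 14 mg → 15 mg

15 mg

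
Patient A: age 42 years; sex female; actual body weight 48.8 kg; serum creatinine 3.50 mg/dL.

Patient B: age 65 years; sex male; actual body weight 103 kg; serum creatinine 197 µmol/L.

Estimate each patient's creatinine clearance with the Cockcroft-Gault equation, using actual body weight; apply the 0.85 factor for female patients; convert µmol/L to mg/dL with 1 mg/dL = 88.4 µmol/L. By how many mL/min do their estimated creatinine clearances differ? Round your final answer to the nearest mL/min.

Patient A: CrCl = (140 − 42) × 48.8 / (72 × 3.5) × 0.85 = 4782.4 / 252.00 × 0.85 ≈ 16.1 mL/min
Patient B: SCr = 197 / 88.4 = 2.229 mg/dL
Patient B: CrCl = (140 − 65) × 103 / (72 × 2.229) = 7725.0 / 160.49 ≈ 48.1 mL/min
|16.1 − 48.1| = 32.0 mL/min

32 mL/min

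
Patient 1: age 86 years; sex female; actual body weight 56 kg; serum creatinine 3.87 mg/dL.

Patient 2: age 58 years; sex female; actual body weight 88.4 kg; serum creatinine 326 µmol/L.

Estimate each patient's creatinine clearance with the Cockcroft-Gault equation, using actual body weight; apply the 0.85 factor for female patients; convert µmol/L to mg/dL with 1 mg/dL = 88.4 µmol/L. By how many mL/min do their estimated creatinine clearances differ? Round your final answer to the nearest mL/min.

14 mL/min

Patient 1: CrCl = (140 − 86) × 56 / (72 × 3.87) × 0.85 = 3024.0 / 278.64 × 0.85 ≈ 9.2 mL/min
Patient 2: SCr = 326 / 88.4 = 3.688 mg/dL
Patient 2: CrCl = (140 − 58) × 88.4 / (72 × 3.688) × 0.85 = 7248.8 / 265.54 × 0.85 ≈ 23.2 mL/min
|9.2 − 23.2| = 14.0 mL/min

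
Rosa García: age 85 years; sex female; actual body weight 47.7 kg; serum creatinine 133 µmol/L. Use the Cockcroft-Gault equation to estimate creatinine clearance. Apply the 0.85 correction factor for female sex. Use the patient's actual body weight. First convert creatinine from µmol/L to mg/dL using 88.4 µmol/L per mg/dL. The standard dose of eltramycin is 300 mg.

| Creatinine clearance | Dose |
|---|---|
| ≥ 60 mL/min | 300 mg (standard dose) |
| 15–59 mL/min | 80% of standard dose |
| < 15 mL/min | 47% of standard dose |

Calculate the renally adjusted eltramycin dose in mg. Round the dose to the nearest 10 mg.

SCr = 133 / 88.4 = 1.505 mg/dL
CrCl = (140 − 85) × 47.7 / (72 × 1.505) × 0.85 = 2623.5 / 108.36 × 0.85 ≈ 20.6 mL/min
CrCl ≈ 21 mL/min → bracket 15–59 mL/min.
80% of 300 mg = 240 mg

240 mg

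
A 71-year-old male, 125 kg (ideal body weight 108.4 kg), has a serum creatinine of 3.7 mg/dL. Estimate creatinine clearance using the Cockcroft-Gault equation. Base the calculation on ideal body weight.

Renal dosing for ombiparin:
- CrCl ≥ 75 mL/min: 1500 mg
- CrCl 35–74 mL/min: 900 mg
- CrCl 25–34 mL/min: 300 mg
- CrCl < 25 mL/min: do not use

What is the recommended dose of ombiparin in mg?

CrCl = (140 − 71) × 108.4 / (72 × 3.7) = 7479.6 / 266.40 ≈ 28.1 mL/min
CrCl ≈ 28 mL/min → bracket 25–34 mL/min.
Dose for this bracket: 300 mg.

300 mg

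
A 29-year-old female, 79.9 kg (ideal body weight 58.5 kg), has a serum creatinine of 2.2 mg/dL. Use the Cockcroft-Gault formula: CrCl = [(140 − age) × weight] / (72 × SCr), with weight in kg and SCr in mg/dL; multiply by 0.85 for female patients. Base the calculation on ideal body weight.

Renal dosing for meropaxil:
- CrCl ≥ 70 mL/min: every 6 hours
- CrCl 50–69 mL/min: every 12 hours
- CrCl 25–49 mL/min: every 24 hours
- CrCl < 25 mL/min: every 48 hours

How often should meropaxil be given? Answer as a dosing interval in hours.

every 24 hours

CrCl = (140 − 29) × 58.5 / (72 × 2.2) × 0.85 = 6493.5 / 158.40 × 0.85 ≈ 34.8 mL/min
CrCl ≈ 35 mL/min → bracket 25–49 mL/min → every 24 hours.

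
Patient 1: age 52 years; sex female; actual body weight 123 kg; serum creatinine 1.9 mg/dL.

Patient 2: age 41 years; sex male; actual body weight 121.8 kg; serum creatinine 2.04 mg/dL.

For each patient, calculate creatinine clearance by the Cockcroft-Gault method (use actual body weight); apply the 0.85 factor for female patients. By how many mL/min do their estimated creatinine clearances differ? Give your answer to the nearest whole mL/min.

Patient 1: CrCl = (140 − 52) × 123 / (72 × 1.9) × 0.85 = 10824.0 / 136.80 × 0.85 ≈ 67.3 mL/min
Patient 2: CrCl = (140 − 41) × 121.8 / (72 × 2.04) = 12058.2 / 146.88 ≈ 82.1 mL/min
|67.3 − 82.1| = 14.8 mL/min

15 mL/min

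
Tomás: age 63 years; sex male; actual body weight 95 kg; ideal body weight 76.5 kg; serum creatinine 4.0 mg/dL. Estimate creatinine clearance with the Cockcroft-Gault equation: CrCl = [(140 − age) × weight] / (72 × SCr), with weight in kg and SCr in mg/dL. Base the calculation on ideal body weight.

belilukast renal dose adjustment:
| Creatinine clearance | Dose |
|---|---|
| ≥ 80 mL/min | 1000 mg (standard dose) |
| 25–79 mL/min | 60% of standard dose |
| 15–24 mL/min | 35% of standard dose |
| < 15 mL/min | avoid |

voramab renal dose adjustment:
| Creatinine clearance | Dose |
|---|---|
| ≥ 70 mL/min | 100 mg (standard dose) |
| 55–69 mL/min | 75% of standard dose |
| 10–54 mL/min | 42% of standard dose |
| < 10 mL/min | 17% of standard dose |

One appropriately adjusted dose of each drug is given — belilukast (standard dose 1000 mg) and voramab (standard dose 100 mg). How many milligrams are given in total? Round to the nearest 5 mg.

390 mg

CrCl = (140 − 63) × 76.5 / (72 × 4) = 5890.5 / 288.00 ≈ 20.5 mL/min
CrCl ≈ 20 mL/min.
belilukast: 15–24 mL/min → 35% of 1000 mg = 350 mg.
voramab: 10–54 mL/min → 42% of 100 mg = 42 mg.
Total = 350 + 42 = 392 mg.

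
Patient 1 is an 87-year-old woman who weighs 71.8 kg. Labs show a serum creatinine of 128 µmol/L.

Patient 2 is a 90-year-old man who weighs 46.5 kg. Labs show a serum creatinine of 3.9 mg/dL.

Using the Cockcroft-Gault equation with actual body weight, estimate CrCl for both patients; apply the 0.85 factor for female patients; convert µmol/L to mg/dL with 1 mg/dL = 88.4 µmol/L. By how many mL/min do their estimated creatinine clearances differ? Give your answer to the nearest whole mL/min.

23 mL/min

Patient 1: SCr = 128 / 88.4 = 1.448 mg/dL
Patient 1: CrCl = (140 − 87) × 71.8 / (72 × 1.448) × 0.85 = 3805.4 / 104.26 × 0.85 ≈ 31.0 mL/min
Patient 2: CrCl = (140 − 90) × 46.5 / (72 × 3.9) = 2325.0 / 280.80 ≈ 8.3 mL/min
|31.0 − 8.3| = 22.7 mL/min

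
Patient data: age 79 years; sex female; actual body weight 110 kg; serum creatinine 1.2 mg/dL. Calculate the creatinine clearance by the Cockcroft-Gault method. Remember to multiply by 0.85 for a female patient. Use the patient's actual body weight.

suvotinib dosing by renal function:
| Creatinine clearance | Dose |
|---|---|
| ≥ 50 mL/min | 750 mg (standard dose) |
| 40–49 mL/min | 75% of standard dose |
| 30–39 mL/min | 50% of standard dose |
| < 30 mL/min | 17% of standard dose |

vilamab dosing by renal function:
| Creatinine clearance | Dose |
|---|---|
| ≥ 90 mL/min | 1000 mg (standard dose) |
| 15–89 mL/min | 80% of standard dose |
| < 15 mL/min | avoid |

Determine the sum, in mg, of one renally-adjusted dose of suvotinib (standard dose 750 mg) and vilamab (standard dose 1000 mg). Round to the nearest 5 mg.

CrCl = (140 − 79) × 110 / (72 × 1.2) × 0.85 = 6710.0 / 86.40 × 0.85 ≈ 66.0 mL/min
CrCl ≈ 66 mL/min.
suvotinib: ≥ 50 mL/min → 100% of 750 mg = 750 mg.
vilamab: 15–89 mL/min → 80% of 1000 mg = 800 mg.
Total = 750 + 800 = 1550 mg.

1550 mg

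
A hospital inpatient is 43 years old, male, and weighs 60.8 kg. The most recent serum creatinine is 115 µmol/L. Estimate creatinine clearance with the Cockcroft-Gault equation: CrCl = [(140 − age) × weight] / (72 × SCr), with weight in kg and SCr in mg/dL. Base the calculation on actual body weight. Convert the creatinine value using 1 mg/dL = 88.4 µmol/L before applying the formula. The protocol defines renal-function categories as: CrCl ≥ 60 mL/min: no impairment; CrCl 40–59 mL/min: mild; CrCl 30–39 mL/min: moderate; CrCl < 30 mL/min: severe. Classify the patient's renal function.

SCr = 115 / 88.4 = 1.301 mg/dL
CrCl = (140 − 43) × 60.8 / (72 × 1.301) = 5897.6 / 93.67 ≈ 63.0 mL/min
63 mL/min falls in the 'no impairment' range.

no impairment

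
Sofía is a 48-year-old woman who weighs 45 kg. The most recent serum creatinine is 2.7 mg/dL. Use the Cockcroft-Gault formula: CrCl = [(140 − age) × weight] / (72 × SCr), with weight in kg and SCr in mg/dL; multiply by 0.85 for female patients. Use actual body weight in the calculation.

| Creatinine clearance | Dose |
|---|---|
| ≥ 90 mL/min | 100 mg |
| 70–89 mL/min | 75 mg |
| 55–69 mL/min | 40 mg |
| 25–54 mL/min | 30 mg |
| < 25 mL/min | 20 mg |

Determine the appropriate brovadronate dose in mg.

CrCl = (140 − 48) × 45 / (72 × 2.7) × 0.85 = 4140.0 / 194.40 × 0.85 ≈ 18.1 mL/min
CrCl ≈ 18 mL/min → bracket < 25 mL/min.
Dose for this bracket: 20 mg.

20 mg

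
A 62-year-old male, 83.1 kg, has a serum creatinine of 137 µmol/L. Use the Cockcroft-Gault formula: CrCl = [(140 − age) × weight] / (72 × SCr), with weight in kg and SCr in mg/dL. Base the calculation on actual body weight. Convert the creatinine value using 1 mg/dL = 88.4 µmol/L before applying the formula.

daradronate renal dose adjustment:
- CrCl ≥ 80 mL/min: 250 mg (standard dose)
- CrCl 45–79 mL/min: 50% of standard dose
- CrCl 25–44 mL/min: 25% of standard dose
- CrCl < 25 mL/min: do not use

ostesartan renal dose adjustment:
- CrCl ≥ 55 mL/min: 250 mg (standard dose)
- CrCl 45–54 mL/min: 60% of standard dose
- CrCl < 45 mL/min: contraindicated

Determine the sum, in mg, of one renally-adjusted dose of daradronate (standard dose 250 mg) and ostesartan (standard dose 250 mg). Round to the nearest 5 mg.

375 mg

SCr = 137 / 88.4 = 1.55 mg/dL
CrCl = (140 − 62) × 83.1 / (72 × 1.55) = 6481.8 / 111.60 ≈ 58.1 mL/min
CrCl ≈ 58 mL/min.
daradronate: 45–79 mL/min → 50% of 250 mg = 125 mg.
ostesartan: ≥ 55 mL/min → 100% of 250 mg = 250 mg.
Total = 125 + 250 = 375 mg.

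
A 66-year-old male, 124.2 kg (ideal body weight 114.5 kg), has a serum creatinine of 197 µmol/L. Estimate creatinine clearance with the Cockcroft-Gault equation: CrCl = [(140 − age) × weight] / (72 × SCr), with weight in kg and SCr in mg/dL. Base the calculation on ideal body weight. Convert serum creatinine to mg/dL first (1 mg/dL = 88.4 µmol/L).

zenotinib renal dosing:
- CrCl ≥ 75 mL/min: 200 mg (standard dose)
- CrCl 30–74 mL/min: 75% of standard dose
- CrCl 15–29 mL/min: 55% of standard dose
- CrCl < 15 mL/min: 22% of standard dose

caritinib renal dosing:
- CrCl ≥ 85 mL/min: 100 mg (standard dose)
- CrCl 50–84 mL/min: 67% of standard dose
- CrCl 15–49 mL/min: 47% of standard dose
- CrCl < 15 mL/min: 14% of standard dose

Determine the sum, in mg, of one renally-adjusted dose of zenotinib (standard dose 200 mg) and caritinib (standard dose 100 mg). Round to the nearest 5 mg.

SCr = 197 / 88.4 = 2.229 mg/dL
CrCl = (140 − 66) × 114.5 / (72 × 2.229) = 8473.0 / 160.49 ≈ 52.8 mL/min
CrCl ≈ 53 mL/min.
zenotinib: 30–74 mL/min → 75% of 200 mg = 150 mg.
caritinib: 50–84 mL/min → 67% of 100 mg = 67 mg.
Total = 150 + 67 = 217 mg.

215 mg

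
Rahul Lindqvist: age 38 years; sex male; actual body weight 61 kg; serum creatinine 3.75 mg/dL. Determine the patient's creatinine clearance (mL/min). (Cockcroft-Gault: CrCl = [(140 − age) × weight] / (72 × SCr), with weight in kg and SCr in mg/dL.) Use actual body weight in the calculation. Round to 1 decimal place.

CrCl = (140 − 38) × 61 / (72 × 3.75) = 6222.0 / 270.00 ≈ 23.0 mL/min

23.0 mL/min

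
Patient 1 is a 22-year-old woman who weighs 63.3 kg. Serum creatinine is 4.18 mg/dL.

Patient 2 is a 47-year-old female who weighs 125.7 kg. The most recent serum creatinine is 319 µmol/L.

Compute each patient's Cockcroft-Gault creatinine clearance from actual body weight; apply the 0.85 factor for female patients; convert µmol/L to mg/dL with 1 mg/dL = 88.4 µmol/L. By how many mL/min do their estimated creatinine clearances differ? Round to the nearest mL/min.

Patient 1: CrCl = (140 − 22) × 63.3 / (72 × 4.18) × 0.85 = 7469.4 / 300.96 × 0.85 ≈ 21.1 mL/min
Patient 2: SCr = 319 / 88.4 = 3.609 mg/dL
Patient 2: CrCl = (140 − 47) × 125.7 / (72 × 3.609) × 0.85 = 11690.1 / 259.85 × 0.85 ≈ 38.2 mL/min
|21.1 − 38.2| = 17.1 mL/min

17 mL/min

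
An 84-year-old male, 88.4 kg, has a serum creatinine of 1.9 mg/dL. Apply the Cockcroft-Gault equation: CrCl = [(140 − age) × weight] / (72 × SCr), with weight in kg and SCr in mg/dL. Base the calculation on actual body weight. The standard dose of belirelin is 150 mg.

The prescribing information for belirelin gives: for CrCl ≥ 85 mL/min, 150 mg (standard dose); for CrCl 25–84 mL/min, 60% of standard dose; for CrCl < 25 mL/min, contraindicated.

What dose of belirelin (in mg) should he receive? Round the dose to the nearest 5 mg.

CrCl = (140 − 84) × 88.4 / (72 × 1.9) = 4950.4 / 136.80 ≈ 36.2 mL/min
CrCl ≈ 36 mL/min → bracket 25–84 mL/min.
60% of 150 mg = 90 mg

90 mg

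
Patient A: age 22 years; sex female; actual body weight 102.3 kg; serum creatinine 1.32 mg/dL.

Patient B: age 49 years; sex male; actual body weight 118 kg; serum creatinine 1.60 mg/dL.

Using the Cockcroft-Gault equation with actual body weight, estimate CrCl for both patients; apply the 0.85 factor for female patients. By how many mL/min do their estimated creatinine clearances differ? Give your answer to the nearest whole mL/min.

Patient A: CrCl = (140 − 22) × 102.3 / (72 × 1.32) × 0.85 = 12071.4 / 95.04 × 0.85 ≈ 108.0 mL/min
Patient B: CrCl = (140 − 49) × 118 / (72 × 1.6) = 10738.0 / 115.20 ≈ 93.2 mL/min
|108.0 − 93.2| = 14.8 mL/min

15 mL/min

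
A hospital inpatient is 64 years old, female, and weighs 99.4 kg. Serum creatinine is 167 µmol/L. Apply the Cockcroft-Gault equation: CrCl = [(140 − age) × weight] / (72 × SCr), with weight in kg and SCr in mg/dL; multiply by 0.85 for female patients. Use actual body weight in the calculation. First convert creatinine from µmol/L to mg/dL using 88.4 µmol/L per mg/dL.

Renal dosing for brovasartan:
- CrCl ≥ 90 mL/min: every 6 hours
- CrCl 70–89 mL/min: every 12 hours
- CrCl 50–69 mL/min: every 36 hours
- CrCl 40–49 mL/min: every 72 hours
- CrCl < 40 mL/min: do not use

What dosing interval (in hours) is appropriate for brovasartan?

every 72 hours

SCr = 167 / 88.4 = 1.889 mg/dL
CrCl = (140 − 64) × 99.4 / (72 × 1.889) × 0.85 = 7554.4 / 136.01 × 0.85 ≈ 47.2 mL/min
CrCl ≈ 47 mL/min → bracket 40–49 mL/min → every 72 hours.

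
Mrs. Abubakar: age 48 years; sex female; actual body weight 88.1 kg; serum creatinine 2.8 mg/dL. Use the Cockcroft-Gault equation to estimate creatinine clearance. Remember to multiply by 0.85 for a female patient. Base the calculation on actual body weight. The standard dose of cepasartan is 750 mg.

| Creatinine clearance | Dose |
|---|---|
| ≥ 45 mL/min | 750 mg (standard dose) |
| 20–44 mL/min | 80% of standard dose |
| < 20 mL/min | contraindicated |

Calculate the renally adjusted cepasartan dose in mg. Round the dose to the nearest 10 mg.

600 mg

CrCl = (140 − 48) × 88.1 / (72 × 2.8) × 0.85 = 8105.2 / 201.60 × 0.85 ≈ 34.2 mL/min
CrCl ≈ 34 mL/min → bracket 20–44 mL/min.
80% of 750 mg = 600 mg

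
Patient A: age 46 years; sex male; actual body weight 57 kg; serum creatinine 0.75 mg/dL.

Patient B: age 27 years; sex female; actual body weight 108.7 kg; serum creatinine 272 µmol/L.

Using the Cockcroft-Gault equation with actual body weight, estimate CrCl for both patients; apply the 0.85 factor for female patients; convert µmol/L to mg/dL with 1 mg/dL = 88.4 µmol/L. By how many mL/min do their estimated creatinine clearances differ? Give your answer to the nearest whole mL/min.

Patient A: CrCl = (140 − 46) × 57 / (72 × 0.75) = 5358.0 / 54.00 ≈ 99.2 mL/min
Patient B: SCr = 272 / 88.4 = 3.077 mg/dL
Patient B: CrCl = (140 − 27) × 108.7 / (72 × 3.077) × 0.85 = 12283.1 / 221.54 × 0.85 ≈ 47.1 mL/min
|99.2 − 47.1| = 52.1 mL/min

52 mL/min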